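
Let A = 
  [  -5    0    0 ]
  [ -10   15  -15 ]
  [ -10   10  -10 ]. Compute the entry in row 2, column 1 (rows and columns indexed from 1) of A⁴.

1250

Characteristic polynomial: s^3 - 25s = s(s - 5)(s + 5), so the eigenvalues are -5, 0, 5.
s=-5: eigenvector (1, 2, 2).
s=5: eigenvector (0, 3, 2).
s=0: eigenvector (0, 1, 1).
P = [[1, 0, 0], [2, 3, 1], [2, 2, 1]], D = diag(-5, 5, 0), P⁻¹ = [[1, 0, 0], [0, 1, -1], [-2, -2, 3]].
A⁴ = P·diag(625, 625, 0)·P⁻¹ = [[625, 0, 0], [1250, 1875, -1875], [1250, 1250, -1250]].
The requested entry is 1250.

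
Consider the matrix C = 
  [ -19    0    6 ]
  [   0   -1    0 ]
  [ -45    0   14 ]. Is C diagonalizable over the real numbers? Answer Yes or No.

Characteristic polynomial: p(r) = r^3 + 6r^2 + 9r + 4 = (r + 1)^2(r + 4).
r = -1 has algebraic multiplicity 2; rank(C + 1I) = 1, so geometric multiplicity = 2.
Every eigenvalue has geometric = algebraic multiplicity, so C is diagonalizable.

Yes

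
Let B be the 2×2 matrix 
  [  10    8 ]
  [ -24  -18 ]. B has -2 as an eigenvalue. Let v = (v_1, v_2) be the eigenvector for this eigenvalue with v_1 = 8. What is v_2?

B + 2I = [[12, 8], [-24, -16]].
Solving (B + 2I)v = 0 gives the eigenspace spanned by (8, -12).
With v_1 = 8, v = (8, -12), so v_2 = -12.

-12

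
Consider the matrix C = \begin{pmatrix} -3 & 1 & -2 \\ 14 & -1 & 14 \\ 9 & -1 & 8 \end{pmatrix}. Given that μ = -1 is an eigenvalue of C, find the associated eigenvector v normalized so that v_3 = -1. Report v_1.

1

C + 1I = [[-2, 1, -2], [14, 0, 14], [9, -1, 9]].
Solving (C + 1I)v = 0 gives the eigenspace spanned by (1, 0, -1).
With v_3 = -1, v = (1, 0, -1), so v_1 = 1.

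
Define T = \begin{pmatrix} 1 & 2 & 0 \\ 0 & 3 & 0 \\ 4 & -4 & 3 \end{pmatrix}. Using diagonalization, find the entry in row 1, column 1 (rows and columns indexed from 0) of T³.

27

Characteristic polynomial: r^3 - 7r^2 + 15r - 9 = (r - 3)^2(r - 1), so the eigenvalues are 1, 3, 3.
r=3: eigenvector (0, 0, 1).
r=3: eigenvector (1, 1, 1).
r=1: eigenvector (1, 0, -2).
P = [[0, 1, 1], [0, 1, 0], [1, 1, -2]], D = diag(3, 3, 1), P⁻¹ = [[2, -3, 1], [0, 1, 0], [1, -1, 0]].
T³ = P·diag(27, 27, 1)·P⁻¹ = [[1, 26, 0], [0, 27, 0], [52, -52, 27]].
The requested entry is 27.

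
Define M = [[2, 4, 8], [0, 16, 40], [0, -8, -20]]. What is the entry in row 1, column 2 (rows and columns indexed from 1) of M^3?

Characteristic polynomial: r^3 + 2r^2 - 8r = r(r - 2)(r + 4), so the eigenvalues are -4, 0, 2.
r=2: eigenvector (1, 0, 0).
r=0: eigenvector (-2, 5, -2).
r=-4: eigenvector (0, -2, 1).
P = [[1, -2, 0], [0, 5, -2], [0, -2, 1]], D = diag(2, 0, -4), P⁻¹ = [[1, 2, 4], [0, 1, 2], [0, 2, 5]].
M³ = P·diag(8, 0, -64)·P⁻¹ = [[8, 16, 32], [0, 256, 640], [0, -128, -320]].
The requested entry is 16.

16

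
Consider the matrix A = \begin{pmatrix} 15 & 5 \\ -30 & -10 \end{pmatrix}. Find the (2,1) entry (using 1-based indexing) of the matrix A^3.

Characteristic polynomial: λ^2 - 5λ = λ(λ - 5), so the eigenvalues are 0, 5.
λ=5: eigenvector (1, -2).
λ=0: eigenvector (-1, 3).
P = [[1, -1], [-2, 3]], D = diag(5, 0), P⁻¹ = [[3, 1], [2, 1]].
A³ = P·diag(125, 0)·P⁻¹ = [[375, 125], [-750, -250]].
The requested entry is -750.

-750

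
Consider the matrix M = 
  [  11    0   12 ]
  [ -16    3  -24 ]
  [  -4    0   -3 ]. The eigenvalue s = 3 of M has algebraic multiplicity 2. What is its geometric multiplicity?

2

M − 3I = [[8, 0, 12], [-16, 0, -24], [-4, 0, -6]].
This matrix has rank 1, so its null space has dimension 3 − 1 = 2.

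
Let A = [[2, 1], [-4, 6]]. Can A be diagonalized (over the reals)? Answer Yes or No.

No

Characteristic polynomial: p(t) = t^2 - 8t + 16 = (t - 4)^2.
t = 4 has algebraic multiplicity 2; rank(A − 4I) = 1, so geometric multiplicity = 1.
Geometric multiplicity < algebraic multiplicity, so A is not diagonalizable.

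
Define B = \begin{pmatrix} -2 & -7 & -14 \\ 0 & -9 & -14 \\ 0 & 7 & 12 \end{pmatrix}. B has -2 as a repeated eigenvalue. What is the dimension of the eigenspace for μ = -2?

2

B + 2I = [[0, -7, -14], [0, -7, -14], [0, 7, 14]].
This matrix has rank 1, so its null space has dimension 3 − 1 = 2.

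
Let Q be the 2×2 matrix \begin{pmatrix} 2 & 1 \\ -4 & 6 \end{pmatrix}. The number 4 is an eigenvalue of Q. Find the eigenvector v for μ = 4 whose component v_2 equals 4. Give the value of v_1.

2

Q − 4I = [[-2, 1], [-4, 2]].
Solving (Q − 4I)v = 0 gives the eigenspace spanned by (2, 4).
With v_2 = 4, v = (2, 4), so v_1 = 2.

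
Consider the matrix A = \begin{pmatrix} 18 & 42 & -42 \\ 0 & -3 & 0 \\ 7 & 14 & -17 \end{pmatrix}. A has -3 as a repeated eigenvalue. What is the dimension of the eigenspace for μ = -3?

A + 3I = [[21, 42, -42], [0, 0, 0], [7, 14, -14]].
This matrix has rank 1, so its null space has dimension 3 − 1 = 2.

2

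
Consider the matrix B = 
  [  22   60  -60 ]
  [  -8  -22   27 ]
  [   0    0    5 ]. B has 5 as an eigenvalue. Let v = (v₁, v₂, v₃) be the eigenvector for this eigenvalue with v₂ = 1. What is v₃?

B − 5I = [[17, 60, -60], [-8, -27, 27], [0, 0, 0]].
Solving (B − 5I)v = 0 gives the eigenspace spanned by (0, 1, 1).
With v₂ = 1, v = (0, 1, 1), so v₃ = 1.

1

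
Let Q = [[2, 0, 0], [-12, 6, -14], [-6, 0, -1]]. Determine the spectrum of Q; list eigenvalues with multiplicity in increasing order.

Characteristic polynomial: p(λ) = λ^3 - 7λ^2 + 4λ + 12 = (λ - 6)(λ - 2)(λ + 1).
Roots (with multiplicity): -1, 2, 6.

-1, 2, 6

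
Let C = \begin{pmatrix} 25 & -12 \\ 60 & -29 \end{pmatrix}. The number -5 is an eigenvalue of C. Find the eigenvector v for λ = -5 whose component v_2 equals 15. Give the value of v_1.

6

C + 5I = [[30, -12], [60, -24]].
Solving (C + 5I)v = 0 gives the eigenspace spanned by (6, 15).
With v_2 = 15, v = (6, 15), so v_1 = 6.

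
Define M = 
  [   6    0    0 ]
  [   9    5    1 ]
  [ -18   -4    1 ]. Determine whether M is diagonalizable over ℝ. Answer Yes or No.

Characteristic polynomial: p(s) = s^3 - 12s^2 + 45s - 54 = (s - 6)(s - 3)^2.
s = 3 has algebraic multiplicity 2; rank(M − 3I) = 2, so geometric multiplicity = 1.
Geometric multiplicity < algebraic multiplicity, so M is not diagonalizable.

No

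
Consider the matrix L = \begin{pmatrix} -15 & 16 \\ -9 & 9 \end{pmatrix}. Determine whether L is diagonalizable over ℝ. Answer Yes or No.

Characteristic polynomial: p(μ) = μ^2 + 6μ + 9 = (μ + 3)^2.
μ = -3 has algebraic multiplicity 2; rank(L + 3I) = 1, so geometric multiplicity = 1.
Geometric multiplicity < algebraic multiplicity, so L is not diagonalizable.

No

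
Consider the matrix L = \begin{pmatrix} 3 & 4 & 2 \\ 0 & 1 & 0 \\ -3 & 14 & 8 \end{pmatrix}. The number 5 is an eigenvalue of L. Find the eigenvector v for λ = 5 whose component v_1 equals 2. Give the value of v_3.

L − 5I = [[-2, 4, 2], [0, -4, 0], [-3, 14, 3]].
Solving (L − 5I)v = 0 gives the eigenspace spanned by (2, 0, 2).
With v_1 = 2, v = (2, 0, 2), so v_3 = 2.

2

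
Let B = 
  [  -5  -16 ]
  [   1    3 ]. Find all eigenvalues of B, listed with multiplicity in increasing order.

-1, -1

Characteristic polynomial: p(λ) = λ^2 + 2λ + 1 = (λ + 1)^2.
Roots (with multiplicity): -1, -1.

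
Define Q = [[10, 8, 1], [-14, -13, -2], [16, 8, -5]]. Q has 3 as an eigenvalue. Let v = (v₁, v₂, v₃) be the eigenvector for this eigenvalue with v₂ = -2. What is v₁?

Q − 3I = [[7, 8, 1], [-14, -16, -2], [16, 8, -8]].
Solving (Q − 3I)v = 0 gives the eigenspace spanned by (2, -2, 2).
With v₂ = -2, v = (2, -2, 2), so v₁ = 2.

2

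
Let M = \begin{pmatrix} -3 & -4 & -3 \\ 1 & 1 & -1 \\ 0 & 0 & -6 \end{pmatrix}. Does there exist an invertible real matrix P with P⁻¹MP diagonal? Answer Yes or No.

No

Characteristic polynomial: p(λ) = λ^3 + 8λ^2 + 13λ + 6 = (λ + 1)^2(λ + 6).
λ = -1 has algebraic multiplicity 2; rank(M + 1I) = 2, so geometric multiplicity = 1.
Geometric multiplicity < algebraic multiplicity, so M is not diagonalizable.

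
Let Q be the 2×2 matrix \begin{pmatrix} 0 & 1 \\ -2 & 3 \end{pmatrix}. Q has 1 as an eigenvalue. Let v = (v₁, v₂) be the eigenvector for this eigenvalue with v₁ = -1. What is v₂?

-1

Q − 1I = [[-1, 1], [-2, 2]].
Solving (Q − 1I)v = 0 gives the eigenspace spanned by (-1, -1).
With v₁ = -1, v = (-1, -1), so v₂ = -1.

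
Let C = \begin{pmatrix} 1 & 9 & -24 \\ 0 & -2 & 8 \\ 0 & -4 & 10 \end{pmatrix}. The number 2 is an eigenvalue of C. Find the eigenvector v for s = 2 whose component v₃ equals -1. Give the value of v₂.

-2

C − 2I = [[-1, 9, -24], [0, -4, 8], [0, -4, 8]].
Solving (C − 2I)v = 0 gives the eigenspace spanned by (6, -2, -1).
With v₃ = -1, v = (6, -2, -1), so v₂ = -2.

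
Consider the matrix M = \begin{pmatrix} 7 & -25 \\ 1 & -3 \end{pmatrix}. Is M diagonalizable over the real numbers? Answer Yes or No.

No

Characteristic polynomial: p(μ) = μ^2 - 4μ + 4 = (μ - 2)^2.
μ = 2 has algebraic multiplicity 2; rank(M − 2I) = 1, so geometric multiplicity = 1.
Geometric multiplicity < algebraic multiplicity, so M is not diagonalizable.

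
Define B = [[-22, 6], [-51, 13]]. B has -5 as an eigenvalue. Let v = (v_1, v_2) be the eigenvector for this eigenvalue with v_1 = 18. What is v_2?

51

B + 5I = [[-17, 6], [-51, 18]].
Solving (B + 5I)v = 0 gives the eigenspace spanned by (18, 51).
With v_1 = 18, v = (18, 51), so v_2 = 51.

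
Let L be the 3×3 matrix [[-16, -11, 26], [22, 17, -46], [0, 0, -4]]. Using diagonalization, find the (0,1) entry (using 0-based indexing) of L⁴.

-671

Characteristic polynomial: μ^3 + 3μ^2 - 34μ - 120 = (μ - 6)(μ + 4)(μ + 5), so the eigenvalues are -5, -4, 6.
μ=-4: eigenvector (4, -2, 1).
μ=6: eigenvector (-1, 2, 0).
μ=-5: eigenvector (1, -1, 0).
P = [[4, -1, 1], [-2, 2, -1], [1, 0, 0]], D = diag(-4, 6, -5), P⁻¹ = [[0, 0, 1], [1, 1, -2], [2, 1, -6]].
L⁴ = P·diag(256, 1296, 625)·P⁻¹ = [[-46, -671, -134], [1342, 1967, -1946], [0, 0, 256]].
The requested entry is -671.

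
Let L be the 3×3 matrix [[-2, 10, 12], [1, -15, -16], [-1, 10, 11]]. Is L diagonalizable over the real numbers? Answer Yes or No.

Yes

Characteristic polynomial: p(s) = s^3 + 6s^2 + 5s = s(s + 1)(s + 5).
All 3 eigenvalues are distinct, so L is diagonalizable.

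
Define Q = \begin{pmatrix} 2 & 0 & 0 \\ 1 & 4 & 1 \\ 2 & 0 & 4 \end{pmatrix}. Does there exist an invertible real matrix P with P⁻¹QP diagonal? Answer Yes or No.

Characteristic polynomial: p(λ) = λ^3 - 10λ^2 + 32λ - 32 = (λ - 4)^2(λ - 2).
λ = 4 has algebraic multiplicity 2; rank(Q − 4I) = 2, so geometric multiplicity = 1.
Geometric multiplicity < algebraic multiplicity, so Q is not diagonalizable.

No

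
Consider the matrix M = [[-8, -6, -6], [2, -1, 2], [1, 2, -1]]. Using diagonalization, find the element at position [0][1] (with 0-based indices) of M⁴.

Characteristic polynomial: μ^3 + 10μ^2 + 31μ + 30 = (μ + 2)(μ + 3)(μ + 5), so the eigenvalues are -5, -3, -2.
μ=-5: eigenvector (-2, 1, 0).
μ=-3: eigenvector (0, 1, -1).
μ=-2: eigenvector (-1, 0, 1).
P = [[-2, 0, -1], [1, 1, 0], [0, -1, 1]], D = diag(-5, -3, -2), P⁻¹ = [[-1, -1, -1], [1, 2, 1], [1, 2, 2]].
M⁴ = P·diag(625, 81, 16)·P⁻¹ = [[1234, 1218, 1218], [-544, -463, -544], [-65, -130, -49]].
The requested entry is 1218.

1218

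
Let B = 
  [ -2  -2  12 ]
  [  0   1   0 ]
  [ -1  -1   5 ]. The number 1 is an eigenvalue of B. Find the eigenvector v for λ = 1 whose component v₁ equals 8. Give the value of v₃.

B − 1I = [[-3, -2, 12], [0, 0, 0], [-1, -1, 4]].
Solving (B − 1I)v = 0 gives the eigenspace spanned by (8, 0, 2).
With v₁ = 8, v = (8, 0, 2), so v₃ = 2.

2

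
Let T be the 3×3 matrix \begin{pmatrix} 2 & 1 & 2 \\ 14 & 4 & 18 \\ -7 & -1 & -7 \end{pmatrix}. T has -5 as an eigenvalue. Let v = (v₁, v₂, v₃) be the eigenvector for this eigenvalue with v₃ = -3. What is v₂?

6

T + 5I = [[7, 1, 2], [14, 9, 18], [-7, -1, -2]].
Solving (T + 5I)v = 0 gives the eigenspace spanned by (0, 6, -3).
With v₃ = -3, v = (0, 6, -3), so v₂ = 6.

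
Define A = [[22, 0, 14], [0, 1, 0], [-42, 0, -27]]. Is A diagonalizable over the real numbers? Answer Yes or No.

Yes

Characteristic polynomial: p(λ) = λ^3 + 4λ^2 - 11λ + 6 = (λ - 1)^2(λ + 6).
λ = 1 has algebraic multiplicity 2; rank(A − 1I) = 1, so geometric multiplicity = 2.
Every eigenvalue has geometric = algebraic multiplicity, so A is diagonalizable.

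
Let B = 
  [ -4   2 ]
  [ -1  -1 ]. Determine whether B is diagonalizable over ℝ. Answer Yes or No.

Characteristic polynomial: p(r) = r^2 + 5r + 6 = (r + 2)(r + 3).
All 2 eigenvalues are distinct, so B is diagonalizable.

Yes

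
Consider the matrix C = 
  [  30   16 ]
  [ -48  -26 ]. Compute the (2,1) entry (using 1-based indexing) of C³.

-1344

Characteristic polynomial: t^2 - 4t - 12 = (t - 6)(t + 2), so the eigenvalues are -2, 6.
t=6: eigenvector (2, -3).
t=-2: eigenvector (1, -2).
P = [[2, 1], [-3, -2]], D = diag(6, -2), P⁻¹ = [[2, 1], [-3, -2]].
C³ = P·diag(216, -8)·P⁻¹ = [[888, 448], [-1344, -680]].
The requested entry is -1344.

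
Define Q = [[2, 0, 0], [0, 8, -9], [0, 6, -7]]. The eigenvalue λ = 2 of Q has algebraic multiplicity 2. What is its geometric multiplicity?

Q − 2I = [[0, 0, 0], [0, 6, -9], [0, 6, -9]].
This matrix has rank 1, so its null space has dimension 3 − 1 = 2.

2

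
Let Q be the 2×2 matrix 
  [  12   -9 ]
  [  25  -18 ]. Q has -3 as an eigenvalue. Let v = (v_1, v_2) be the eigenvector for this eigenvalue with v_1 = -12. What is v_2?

Q + 3I = [[15, -9], [25, -15]].
Solving (Q + 3I)v = 0 gives the eigenspace spanned by (-12, -20).
With v_1 = -12, v = (-12, -20), so v_2 = -20.

-20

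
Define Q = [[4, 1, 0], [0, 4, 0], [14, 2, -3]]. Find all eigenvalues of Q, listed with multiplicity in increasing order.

Characteristic polynomial: p(t) = t^3 - 5t^2 - 8t + 48 = (t - 4)^2(t + 3).
Roots (with multiplicity): -3, 4, 4.

-3, 4, 4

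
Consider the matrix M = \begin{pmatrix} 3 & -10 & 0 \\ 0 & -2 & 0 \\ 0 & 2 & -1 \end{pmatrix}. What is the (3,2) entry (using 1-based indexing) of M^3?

Characteristic polynomial: r^3 - 7r - 6 = (r - 3)(r + 1)(r + 2), so the eigenvalues are -2, -1, 3.
r=3: eigenvector (1, 0, 0).
r=-2: eigenvector (2, 1, -2).
r=-1: eigenvector (0, 0, 1).
P = [[1, 2, 0], [0, 1, 0], [0, -2, 1]], D = diag(3, -2, -1), P⁻¹ = [[1, -2, 0], [0, 1, 0], [0, 2, 1]].
M³ = P·diag(27, -8, -1)·P⁻¹ = [[27, -70, 0], [0, -8, 0], [0, 14, -1]].
The requested entry is 14.

14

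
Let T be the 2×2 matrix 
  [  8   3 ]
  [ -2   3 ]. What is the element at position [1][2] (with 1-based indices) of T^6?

Characteristic polynomial: λ^2 - 11λ + 30 = (λ - 6)(λ - 5), so the eigenvalues are 5, 6.
λ=5: eigenvector (1, -1).
λ=6: eigenvector (-3, 2).
P = [[1, -3], [-1, 2]], D = diag(5, 6), P⁻¹ = [[-2, -3], [-1, -1]].
T⁶ = P·diag(15625, 46656)·P⁻¹ = [[108718, 93093], [-62062, -46437]].
The requested entry is 93093.

93093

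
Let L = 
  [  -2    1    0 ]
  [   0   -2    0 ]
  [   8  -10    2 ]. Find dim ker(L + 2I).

L + 2I = [[0, 1, 0], [0, 0, 0], [8, -10, 4]].
This matrix has rank 2, so its null space has dimension 3 − 2 = 1.

1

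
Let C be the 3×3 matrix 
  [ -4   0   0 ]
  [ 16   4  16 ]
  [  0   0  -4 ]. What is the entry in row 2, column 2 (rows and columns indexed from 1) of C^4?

256

Characteristic polynomial: s^3 + 4s^2 - 16s - 64 = (s - 4)(s + 4)^2, so the eigenvalues are -4, -4, 4.
s=-4: eigenvector (1, -2, 0).
s=-4: eigenvector (1, -4, 1).
s=4: eigenvector (0, 1, 0).
P = [[1, 1, 0], [-2, -4, 1], [0, 1, 0]], D = diag(-4, -4, 4), P⁻¹ = [[1, 0, -1], [0, 0, 1], [2, 1, 2]].
C⁴ = P·diag(256, 256, 256)·P⁻¹ = [[256, 0, 0], [0, 256, 0], [0, 0, 256]].
The requested entry is 256.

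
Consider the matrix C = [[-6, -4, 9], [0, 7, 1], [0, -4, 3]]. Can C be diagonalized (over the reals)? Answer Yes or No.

No

Characteristic polynomial: p(μ) = μ^3 - 4μ^2 - 35μ + 150 = (μ - 5)^2(μ + 6).
μ = 5 has algebraic multiplicity 2; rank(C − 5I) = 2, so geometric multiplicity = 1.
Geometric multiplicity < algebraic multiplicity, so C is not diagonalizable.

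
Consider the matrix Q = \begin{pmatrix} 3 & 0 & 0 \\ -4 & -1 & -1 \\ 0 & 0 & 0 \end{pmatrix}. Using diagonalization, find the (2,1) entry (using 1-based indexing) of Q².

-8

Characteristic polynomial: s^3 - 2s^2 - 3s = s(s - 3)(s + 1), so the eigenvalues are -1, 0, 3.
s=-1: eigenvector (0, 1, 0).
s=3: eigenvector (1, -1, 0).
s=0: eigenvector (0, -1, 1).
P = [[0, 1, 0], [1, -1, -1], [0, 0, 1]], D = diag(-1, 3, 0), P⁻¹ = [[1, 1, 1], [1, 0, 0], [0, 0, 1]].
Q² = P·diag(1, 9, 0)·P⁻¹ = [[9, 0, 0], [-8, 1, 1], [0, 0, 0]].
The requested entry is -8.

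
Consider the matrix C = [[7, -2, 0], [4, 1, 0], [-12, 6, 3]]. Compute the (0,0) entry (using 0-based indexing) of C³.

Characteristic polynomial: λ^3 - 11λ^2 + 39λ - 45 = (λ - 5)(λ - 3)^2, so the eigenvalues are 3, 3, 5.
λ=3: eigenvector (-1, -2, 6).
λ=5: eigenvector (1, 1, -3).
λ=3: eigenvector (0, 0, 1).
P = [[-1, 1, 0], [-2, 1, 0], [6, -3, 1]], D = diag(3, 5, 3), P⁻¹ = [[1, -1, 0], [2, -1, 0], [0, 3, 1]].
C³ = P·diag(27, 125, 27)·P⁻¹ = [[223, -98, 0], [196, -71, 0], [-588, 294, 27]].
The requested entry is 223.

223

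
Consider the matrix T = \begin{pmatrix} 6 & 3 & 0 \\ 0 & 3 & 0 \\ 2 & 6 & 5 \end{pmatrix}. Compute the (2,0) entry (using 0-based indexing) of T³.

182

Characteristic polynomial: λ^3 - 14λ^2 + 63λ - 90 = (λ - 6)(λ - 5)(λ - 3), so the eigenvalues are 3, 5, 6.
λ=6: eigenvector (1, 0, 2).
λ=5: eigenvector (0, 0, 1).
λ=3: eigenvector (-1, 1, -2).
P = [[1, 0, -1], [0, 0, 1], [2, 1, -2]], D = diag(6, 5, 3), P⁻¹ = [[1, 1, 0], [-2, 0, 1], [0, 1, 0]].
T³ = P·diag(216, 125, 27)·P⁻¹ = [[216, 189, 0], [0, 27, 0], [182, 378, 125]].
The requested entry is 182.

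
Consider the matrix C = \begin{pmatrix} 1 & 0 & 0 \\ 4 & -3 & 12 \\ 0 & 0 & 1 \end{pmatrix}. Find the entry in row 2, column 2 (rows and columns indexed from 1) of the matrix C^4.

Characteristic polynomial: t^3 + t^2 - 5t + 3 = (t - 1)^2(t + 3), so the eigenvalues are -3, 1, 1.
t=1: eigenvector (3, 0, -1).
t=-3: eigenvector (0, 1, 0).
t=1: eigenvector (-2, 1, 1).
P = [[3, 0, -2], [0, 1, 1], [-1, 0, 1]], D = diag(1, -3, 1), P⁻¹ = [[1, 0, 2], [-1, 1, -3], [1, 0, 3]].
C⁴ = P·diag(1, 81, 1)·P⁻¹ = [[1, 0, 0], [-80, 81, -240], [0, 0, 1]].
The requested entry is 81.

81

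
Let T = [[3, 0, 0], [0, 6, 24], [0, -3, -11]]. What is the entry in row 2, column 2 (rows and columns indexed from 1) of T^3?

144

Characteristic polynomial: μ^3 + 2μ^2 - 9μ - 18 = (μ - 3)(μ + 2)(μ + 3), so the eigenvalues are -3, -2, 3.
μ=3: eigenvector (1, 0, 0).
μ=-2: eigenvector (0, 3, -1).
μ=-3: eigenvector (0, -8, 3).
P = [[1, 0, 0], [0, 3, -8], [0, -1, 3]], D = diag(3, -2, -3), P⁻¹ = [[1, 0, 0], [0, 3, 8], [0, 1, 3]].
T³ = P·diag(27, -8, -27)·P⁻¹ = [[27, 0, 0], [0, 144, 456], [0, -57, -179]].
The requested entry is 144.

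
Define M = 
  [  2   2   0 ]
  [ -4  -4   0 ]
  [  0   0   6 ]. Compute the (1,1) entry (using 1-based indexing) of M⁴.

-16

Characteristic polynomial: r^3 - 4r^2 - 12r = r(r - 6)(r + 2), so the eigenvalues are -2, 0, 6.
r=-2: eigenvector (1, -2, 0).
r=0: eigenvector (1, -1, 0).
r=6: eigenvector (0, 0, 1).
P = [[1, 1, 0], [-2, -1, 0], [0, 0, 1]], D = diag(-2, 0, 6), P⁻¹ = [[-1, -1, 0], [2, 1, 0], [0, 0, 1]].
M⁴ = P·diag(16, 0, 1296)·P⁻¹ = [[-16, -16, 0], [32, 32, 0], [0, 0, 1296]].
The requested entry is -16.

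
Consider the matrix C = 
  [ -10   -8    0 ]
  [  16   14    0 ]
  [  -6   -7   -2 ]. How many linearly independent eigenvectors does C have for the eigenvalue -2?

1

C + 2I = [[-8, -8, 0], [16, 16, 0], [-6, -7, 0]].
This matrix has rank 2, so its null space has dimension 3 − 2 = 1.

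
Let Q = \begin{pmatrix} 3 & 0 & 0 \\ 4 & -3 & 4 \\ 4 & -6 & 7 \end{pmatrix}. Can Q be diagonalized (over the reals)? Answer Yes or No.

Yes

Characteristic polynomial: p(r) = r^3 - 7r^2 + 15r - 9 = (r - 3)^2(r - 1).
r = 3 has algebraic multiplicity 2; rank(Q − 3I) = 1, so geometric multiplicity = 2.
Every eigenvalue has geometric = algebraic multiplicity, so Q is diagonalizable.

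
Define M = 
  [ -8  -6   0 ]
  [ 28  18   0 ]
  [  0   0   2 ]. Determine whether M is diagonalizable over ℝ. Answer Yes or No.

Yes

Characteristic polynomial: p(μ) = μ^3 - 12μ^2 + 44μ - 48 = (μ - 6)(μ - 4)(μ - 2).
All 3 eigenvalues are distinct, so M is diagonalizable.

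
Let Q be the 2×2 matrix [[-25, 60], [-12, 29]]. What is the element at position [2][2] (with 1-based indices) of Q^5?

15629

Characteristic polynomial: s^2 - 4s - 5 = (s - 5)(s + 1), so the eigenvalues are -1, 5.
s=-1: eigenvector (5, 2).
s=5: eigenvector (2, 1).
P = [[5, 2], [2, 1]], D = diag(-1, 5), P⁻¹ = [[1, -2], [-2, 5]].
Q⁵ = P·diag(-1, 3125)·P⁻¹ = [[-12505, 31260], [-6252, 15629]].
The requested entry is 15629.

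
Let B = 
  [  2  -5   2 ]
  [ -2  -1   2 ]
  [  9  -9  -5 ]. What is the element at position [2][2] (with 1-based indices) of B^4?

-463

Characteristic polynomial: r^3 + 4r^2 - 17r - 60 = (r - 4)(r + 3)(r + 5), so the eigenvalues are -5, -3, 4.
r=-5: eigenvector (1, 1, -1).
r=-3: eigenvector (1, 1, 0).
r=4: eigenvector (1, 0, 1).
P = [[1, 1, 1], [1, 1, 0], [-1, 0, 1]], D = diag(-5, -3, 4), P⁻¹ = [[1, -1, -1], [-1, 2, 1], [1, -1, 0]].
B⁴ = P·diag(625, 81, 256)·P⁻¹ = [[800, -719, -544], [544, -463, -544], [-369, 369, 625]].
The requested entry is -463.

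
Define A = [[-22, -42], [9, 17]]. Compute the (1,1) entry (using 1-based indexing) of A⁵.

Characteristic polynomial: t^2 + 5t + 4 = (t + 1)(t + 4), so the eigenvalues are -4, -1.
t=-4: eigenvector (7, -3).
t=-1: eigenvector (-2, 1).
P = [[7, -2], [-3, 1]], D = diag(-4, -1), P⁻¹ = [[1, 2], [3, 7]].
A⁵ = P·diag(-1024, -1)·P⁻¹ = [[-7162, -14322], [3069, 6137]].
The requested entry is -7162.

-7162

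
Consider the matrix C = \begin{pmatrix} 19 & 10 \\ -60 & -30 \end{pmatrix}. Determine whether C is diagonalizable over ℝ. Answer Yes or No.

Characteristic polynomial: p(r) = r^2 + 11r + 30 = (r + 5)(r + 6).
All 2 eigenvalues are distinct, so C is diagonalizable.

Yes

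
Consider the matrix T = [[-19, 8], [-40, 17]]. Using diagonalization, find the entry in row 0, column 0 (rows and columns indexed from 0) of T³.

Characteristic polynomial: r^2 + 2r - 3 = (r - 1)(r + 3), so the eigenvalues are -3, 1.
r=1: eigenvector (2, 5).
r=-3: eigenvector (1, 2).
P = [[2, 1], [5, 2]], D = diag(1, -3), P⁻¹ = [[-2, 1], [5, -2]].
T³ = P·diag(1, -27)·P⁻¹ = [[-139, 56], [-280, 113]].
The requested entry is -139.

-139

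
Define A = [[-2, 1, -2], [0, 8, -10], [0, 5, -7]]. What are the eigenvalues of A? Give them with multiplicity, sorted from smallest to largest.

Characteristic polynomial: p(s) = s^3 + s^2 - 8s - 12 = (s - 3)(s + 2)^2.
Roots (with multiplicity): -2, -2, 3.

-2, -2, 3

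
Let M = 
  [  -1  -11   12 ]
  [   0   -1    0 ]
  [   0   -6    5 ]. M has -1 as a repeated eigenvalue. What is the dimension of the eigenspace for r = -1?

1

M + 1I = [[0, -11, 12], [0, 0, 0], [0, -6, 6]].
This matrix has rank 2, so its null space has dimension 3 − 2 = 1.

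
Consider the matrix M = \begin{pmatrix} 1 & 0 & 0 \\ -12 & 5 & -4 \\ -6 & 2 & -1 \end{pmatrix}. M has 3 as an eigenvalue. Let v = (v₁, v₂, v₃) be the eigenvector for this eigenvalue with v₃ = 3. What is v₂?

6

M − 3I = [[-2, 0, 0], [-12, 2, -4], [-6, 2, -4]].
Solving (M − 3I)v = 0 gives the eigenspace spanned by (0, 6, 3).
With v₃ = 3, v = (0, 6, 3), so v₂ = 6.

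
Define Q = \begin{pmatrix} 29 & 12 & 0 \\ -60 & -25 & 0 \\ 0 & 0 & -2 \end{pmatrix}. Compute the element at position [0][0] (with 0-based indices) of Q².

Characteristic polynomial: s^3 - 2s^2 - 13s - 10 = (s - 5)(s + 1)(s + 2), so the eigenvalues are -2, -1, 5.
s=-1: eigenvector (-2, 5, 0).
s=5: eigenvector (1, -2, 0).
s=-2: eigenvector (0, 0, 1).
P = [[-2, 1, 0], [5, -2, 0], [0, 0, 1]], D = diag(-1, 5, -2), P⁻¹ = [[2, 1, 0], [5, 2, 0], [0, 0, 1]].
Q² = P·diag(1, 25, 4)·P⁻¹ = [[121, 48, 0], [-240, -95, 0], [0, 0, 4]].
The requested entry is 121.

121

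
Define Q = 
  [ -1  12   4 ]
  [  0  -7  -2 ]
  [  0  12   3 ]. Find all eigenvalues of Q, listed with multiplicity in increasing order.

Characteristic polynomial: p(t) = t^3 + 5t^2 + 7t + 3 = (t + 1)^2(t + 3).
Roots (with multiplicity): -3, -1, -1.

-3, -1, -1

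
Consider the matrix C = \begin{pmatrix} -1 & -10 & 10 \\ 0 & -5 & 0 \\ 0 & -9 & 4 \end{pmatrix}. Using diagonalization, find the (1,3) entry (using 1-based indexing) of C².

Characteristic polynomial: r^3 + 2r^2 - 19r - 20 = (r - 4)(r + 1)(r + 5), so the eigenvalues are -5, -1, 4.
r=-1: eigenvector (1, 0, 0).
r=4: eigenvector (2, 0, 1).
r=-5: eigenvector (0, 1, 1).
P = [[1, 2, 0], [0, 0, 1], [0, 1, 1]], D = diag(-1, 4, -5), P⁻¹ = [[1, 2, -2], [0, -1, 1], [0, 1, 0]].
C² = P·diag(1, 16, 25)·P⁻¹ = [[1, -30, 30], [0, 25, 0], [0, 9, 16]].
The requested entry is 30.

30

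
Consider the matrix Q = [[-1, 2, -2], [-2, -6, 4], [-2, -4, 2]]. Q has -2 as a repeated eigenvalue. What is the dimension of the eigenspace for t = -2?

Q + 2I = [[1, 2, -2], [-2, -4, 4], [-2, -4, 4]].
This matrix has rank 1, so its null space has dimension 3 − 1 = 2.

2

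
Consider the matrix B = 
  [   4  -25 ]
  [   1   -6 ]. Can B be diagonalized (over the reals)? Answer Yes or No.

No

Characteristic polynomial: p(μ) = μ^2 + 2μ + 1 = (μ + 1)^2.
μ = -1 has algebraic multiplicity 2; rank(B + 1I) = 1, so geometric multiplicity = 1.
Geometric multiplicity < algebraic multiplicity, so B is not diagonalizable.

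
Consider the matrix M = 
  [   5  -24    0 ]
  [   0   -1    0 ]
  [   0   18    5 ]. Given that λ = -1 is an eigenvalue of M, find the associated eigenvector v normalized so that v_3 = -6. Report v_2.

2

M + 1I = [[6, -24, 0], [0, 0, 0], [0, 18, 6]].
Solving (M + 1I)v = 0 gives the eigenspace spanned by (8, 2, -6).
With v_3 = -6, v = (8, 2, -6), so v_2 = 2.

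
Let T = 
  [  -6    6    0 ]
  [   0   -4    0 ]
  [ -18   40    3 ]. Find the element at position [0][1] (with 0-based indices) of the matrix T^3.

Characteristic polynomial: λ^3 + 7λ^2 - 6λ - 72 = (λ - 3)(λ + 4)(λ + 6), so the eigenvalues are -6, -4, 3.
λ=-6: eigenvector (1, 0, 2).
λ=-4: eigenvector (3, 1, 2).
λ=3: eigenvector (0, 0, 1).
P = [[1, 3, 0], [0, 1, 0], [2, 2, 1]], D = diag(-6, -4, 3), P⁻¹ = [[1, -3, 0], [0, 1, 0], [-2, 4, 1]].
T³ = P·diag(-216, -64, 27)·P⁻¹ = [[-216, 456, 0], [0, -64, 0], [-486, 1276, 27]].
The requested entry is 456.

456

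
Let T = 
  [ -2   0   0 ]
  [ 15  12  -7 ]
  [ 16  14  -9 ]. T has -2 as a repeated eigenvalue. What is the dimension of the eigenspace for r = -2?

1

T + 2I = [[0, 0, 0], [15, 14, -7], [16, 14, -7]].
This matrix has rank 2, so its null space has dimension 3 − 2 = 1.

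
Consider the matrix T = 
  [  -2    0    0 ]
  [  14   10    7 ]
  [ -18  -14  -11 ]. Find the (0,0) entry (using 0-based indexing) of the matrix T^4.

Characteristic polynomial: s^3 + 3s^2 - 10s - 24 = (s - 3)(s + 2)(s + 4), so the eigenvalues are -4, -2, 3.
s=-2: eigenvector (1, 0, -2).
s=3: eigenvector (0, 1, -1).
s=-4: eigenvector (0, -1, 2).
P = [[1, 0, 0], [0, 1, -1], [-2, -1, 2]], D = diag(-2, 3, -4), P⁻¹ = [[1, 0, 0], [2, 2, 1], [2, 1, 1]].
T⁴ = P·diag(16, 81, 256)·P⁻¹ = [[16, 0, 0], [-350, -94, -175], [830, 350, 431]].
The requested entry is 16.

16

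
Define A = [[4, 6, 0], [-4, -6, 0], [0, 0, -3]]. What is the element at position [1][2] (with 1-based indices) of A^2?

Characteristic polynomial: t^3 + 5t^2 + 6t = t(t + 2)(t + 3), so the eigenvalues are -3, -2, 0.
t=0: eigenvector (3, -2, 0).
t=-3: eigenvector (0, 0, 1).
t=-2: eigenvector (-1, 1, 0).
P = [[3, 0, -1], [-2, 0, 1], [0, 1, 0]], D = diag(0, -3, -2), P⁻¹ = [[1, 1, 0], [0, 0, 1], [2, 3, 0]].
A² = P·diag(0, 9, 4)·P⁻¹ = [[-8, -12, 0], [8, 12, 0], [0, 0, 9]].
The requested entry is -12.

-12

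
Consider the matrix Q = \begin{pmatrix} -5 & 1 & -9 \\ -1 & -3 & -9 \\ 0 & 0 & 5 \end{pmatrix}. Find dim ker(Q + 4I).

Q + 4I = [[-1, 1, -9], [-1, 1, -9], [0, 0, 9]].
This matrix has rank 2, so its null space has dimension 3 − 2 = 1.

1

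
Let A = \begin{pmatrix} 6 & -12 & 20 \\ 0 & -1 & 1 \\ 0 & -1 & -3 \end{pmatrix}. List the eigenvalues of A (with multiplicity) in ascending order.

Characteristic polynomial: p(s) = s^3 - 2s^2 - 20s - 24 = (s - 6)(s + 2)^2.
Roots (with multiplicity): -2, -2, 6.

-2, -2, 6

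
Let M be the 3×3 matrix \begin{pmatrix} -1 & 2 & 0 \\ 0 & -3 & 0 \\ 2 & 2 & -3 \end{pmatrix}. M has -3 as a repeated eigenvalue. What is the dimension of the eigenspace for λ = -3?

M + 3I = [[2, 2, 0], [0, 0, 0], [2, 2, 0]].
This matrix has rank 1, so its null space has dimension 3 − 1 = 2.

2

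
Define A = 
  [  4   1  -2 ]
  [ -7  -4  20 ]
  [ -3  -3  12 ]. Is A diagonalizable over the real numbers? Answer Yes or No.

Characteristic polynomial: p(μ) = μ^3 - 12μ^2 + 45μ - 54 = (μ - 6)(μ - 3)^2.
μ = 3 has algebraic multiplicity 2; rank(A − 3I) = 2, so geometric multiplicity = 1.
Geometric multiplicity < algebraic multiplicity, so A is not diagonalizable.

No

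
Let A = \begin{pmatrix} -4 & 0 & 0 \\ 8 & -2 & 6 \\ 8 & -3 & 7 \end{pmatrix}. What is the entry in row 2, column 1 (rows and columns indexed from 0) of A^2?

Characteristic polynomial: λ^3 - λ^2 - 16λ + 16 = (λ - 4)(λ - 1)(λ + 4), so the eigenvalues are -4, 1, 4.
λ=-4: eigenvector (1, -1, -1).
λ=4: eigenvector (0, 1, 1).
λ=1: eigenvector (0, -2, -1).
P = [[1, 0, 0], [-1, 1, -2], [-1, 1, -1]], D = diag(-4, 4, 1), P⁻¹ = [[1, 0, 0], [1, -1, 2], [0, -1, 1]].
A² = P·diag(16, 16, 1)·P⁻¹ = [[16, 0, 0], [0, -14, 30], [0, -15, 31]].
The requested entry is -15.

-15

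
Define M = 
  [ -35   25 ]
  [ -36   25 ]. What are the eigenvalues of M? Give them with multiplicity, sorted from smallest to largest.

-5, -5

Characteristic polynomial: p(r) = r^2 + 10r + 25 = (r + 5)^2.
Roots (with multiplicity): -5, -5.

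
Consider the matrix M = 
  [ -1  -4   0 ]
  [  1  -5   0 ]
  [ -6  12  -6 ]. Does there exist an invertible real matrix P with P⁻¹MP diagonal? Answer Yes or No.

No

Characteristic polynomial: p(t) = t^3 + 12t^2 + 45t + 54 = (t + 3)^2(t + 6).
t = -3 has algebraic multiplicity 2; rank(M + 3I) = 2, so geometric multiplicity = 1.
Geometric multiplicity < algebraic multiplicity, so M is not diagonalizable.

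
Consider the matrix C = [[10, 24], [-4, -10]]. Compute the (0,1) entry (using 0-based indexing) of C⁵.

384

Characteristic polynomial: r^2 - 4 = (r - 2)(r + 2), so the eigenvalues are -2, 2.
r=2: eigenvector (3, -1).
r=-2: eigenvector (-2, 1).
P = [[3, -2], [-1, 1]], D = diag(2, -2), P⁻¹ = [[1, 2], [1, 3]].
C⁵ = P·diag(32, -32)·P⁻¹ = [[160, 384], [-64, -160]].
The requested entry is 384.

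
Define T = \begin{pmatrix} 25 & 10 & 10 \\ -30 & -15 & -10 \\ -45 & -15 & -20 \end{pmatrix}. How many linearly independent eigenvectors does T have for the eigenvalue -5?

2

T + 5I = [[30, 10, 10], [-30, -10, -10], [-45, -15, -15]].
This matrix has rank 1, so its null space has dimension 3 − 1 = 2.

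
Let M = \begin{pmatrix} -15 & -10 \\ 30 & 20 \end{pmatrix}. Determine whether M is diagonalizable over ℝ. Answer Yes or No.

Yes

Characteristic polynomial: p(λ) = λ^2 - 5λ = λ(λ - 5).
All 2 eigenvalues are distinct, so M is diagonalizable.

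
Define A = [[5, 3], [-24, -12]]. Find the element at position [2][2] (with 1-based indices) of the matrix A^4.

Characteristic polynomial: λ^2 + 7λ + 12 = (λ + 3)(λ + 4), so the eigenvalues are -4, -3.
λ=-4: eigenvector (1, -3).
λ=-3: eigenvector (3, -8).
P = [[1, 3], [-3, -8]], D = diag(-4, -3), P⁻¹ = [[-8, -3], [3, 1]].
A⁴ = P·diag(256, 81)·P⁻¹ = [[-1319, -525], [4200, 1656]].
The requested entry is 1656.

1656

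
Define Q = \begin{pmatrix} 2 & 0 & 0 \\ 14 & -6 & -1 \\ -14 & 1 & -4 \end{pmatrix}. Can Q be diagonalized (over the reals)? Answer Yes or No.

No

Characteristic polynomial: p(λ) = λ^3 + 8λ^2 + 5λ - 50 = (λ - 2)(λ + 5)^2.
λ = -5 has algebraic multiplicity 2; rank(Q + 5I) = 2, so geometric multiplicity = 1.
Geometric multiplicity < algebraic multiplicity, so Q is not diagonalizable.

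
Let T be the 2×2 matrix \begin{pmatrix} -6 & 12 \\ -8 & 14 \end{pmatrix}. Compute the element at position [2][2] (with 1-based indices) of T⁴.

3856

Characteristic polynomial: r^2 - 8r + 12 = (r - 6)(r - 2), so the eigenvalues are 2, 6.
r=2: eigenvector (3, 2).
r=6: eigenvector (1, 1).
P = [[3, 1], [2, 1]], D = diag(2, 6), P⁻¹ = [[1, -1], [-2, 3]].
T⁴ = P·diag(16, 1296)·P⁻¹ = [[-2544, 3840], [-2560, 3856]].
The requested entry is 3856.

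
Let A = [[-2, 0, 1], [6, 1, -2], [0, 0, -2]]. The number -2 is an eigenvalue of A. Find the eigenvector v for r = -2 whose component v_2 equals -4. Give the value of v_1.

A + 2I = [[0, 0, 1], [6, 3, -2], [0, 0, 0]].
Solving (A + 2I)v = 0 gives the eigenspace spanned by (2, -4, 0).
With v_2 = -4, v = (2, -4, 0), so v_1 = 2.

2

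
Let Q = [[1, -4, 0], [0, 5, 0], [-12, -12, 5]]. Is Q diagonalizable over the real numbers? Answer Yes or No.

Yes

Characteristic polynomial: p(t) = t^3 - 11t^2 + 35t - 25 = (t - 5)^2(t - 1).
t = 5 has algebraic multiplicity 2; rank(Q − 5I) = 1, so geometric multiplicity = 2.
Every eigenvalue has geometric = algebraic multiplicity, so Q is diagonalizable.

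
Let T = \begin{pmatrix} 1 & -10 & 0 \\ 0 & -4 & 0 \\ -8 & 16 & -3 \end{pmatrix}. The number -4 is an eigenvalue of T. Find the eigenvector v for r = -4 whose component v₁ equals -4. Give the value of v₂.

T + 4I = [[5, -10, 0], [0, 0, 0], [-8, 16, 1]].
Solving (T + 4I)v = 0 gives the eigenspace spanned by (-4, -2, 0).
With v₁ = -4, v = (-4, -2, 0), so v₂ = -2.

-2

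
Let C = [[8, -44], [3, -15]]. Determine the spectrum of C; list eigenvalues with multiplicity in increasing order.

Characteristic polynomial: p(t) = t^2 + 7t + 12 = (t + 3)(t + 4).
Roots (with multiplicity): -4, -3.

-4, -3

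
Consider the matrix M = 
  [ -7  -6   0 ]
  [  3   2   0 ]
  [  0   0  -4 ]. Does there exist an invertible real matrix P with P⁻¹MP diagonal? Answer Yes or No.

Characteristic polynomial: p(μ) = μ^3 + 9μ^2 + 24μ + 16 = (μ + 1)(μ + 4)^2.
μ = -4 has algebraic multiplicity 2; rank(M + 4I) = 1, so geometric multiplicity = 2.
Every eigenvalue has geometric = algebraic multiplicity, so M is diagonalizable.

Yes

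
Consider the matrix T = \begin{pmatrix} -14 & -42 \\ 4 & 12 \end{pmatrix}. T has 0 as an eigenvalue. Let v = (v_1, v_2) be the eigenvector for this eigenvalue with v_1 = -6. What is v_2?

T = [[-14, -42], [4, 12]].
Solving (T)v = 0 gives the eigenspace spanned by (-6, 2).
With v_1 = -6, v = (-6, 2), so v_2 = 2.

2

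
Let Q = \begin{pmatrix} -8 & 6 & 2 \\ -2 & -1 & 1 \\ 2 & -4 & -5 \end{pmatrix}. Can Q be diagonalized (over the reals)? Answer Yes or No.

Characteristic polynomial: p(s) = s^3 + 14s^2 + 65s + 100 = (s + 4)(s + 5)^2.
s = -5 has algebraic multiplicity 2; rank(Q + 5I) = 2, so geometric multiplicity = 1.
Geometric multiplicity < algebraic multiplicity, so Q is not diagonalizable.

No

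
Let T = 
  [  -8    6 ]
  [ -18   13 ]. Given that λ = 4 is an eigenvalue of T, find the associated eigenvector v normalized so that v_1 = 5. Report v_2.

T − 4I = [[-12, 6], [-18, 9]].
Solving (T − 4I)v = 0 gives the eigenspace spanned by (5, 10).
With v_1 = 5, v = (5, 10), so v_2 = 10.

10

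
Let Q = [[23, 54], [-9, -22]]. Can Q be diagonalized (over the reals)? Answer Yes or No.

Yes

Characteristic polynomial: p(s) = s^2 - s - 20 = (s - 5)(s + 4).
All 2 eigenvalues are distinct, so Q is diagonalizable.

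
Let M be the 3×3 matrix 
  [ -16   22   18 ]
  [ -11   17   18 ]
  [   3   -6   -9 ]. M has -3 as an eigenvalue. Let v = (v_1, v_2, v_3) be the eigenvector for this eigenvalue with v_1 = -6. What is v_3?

3

M + 3I = [[-13, 22, 18], [-11, 20, 18], [3, -6, -6]].
Solving (M + 3I)v = 0 gives the eigenspace spanned by (-6, -6, 3).
With v_1 = -6, v = (-6, -6, 3), so v_3 = 3.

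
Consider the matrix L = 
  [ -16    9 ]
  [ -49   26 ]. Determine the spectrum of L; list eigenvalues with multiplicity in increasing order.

5, 5

Characteristic polynomial: p(r) = r^2 - 10r + 25 = (r - 5)^2.
Roots (with multiplicity): 5, 5.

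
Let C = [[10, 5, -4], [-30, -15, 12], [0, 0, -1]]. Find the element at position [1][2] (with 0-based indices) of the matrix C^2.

Characteristic polynomial: λ^3 + 6λ^2 + 5λ = λ(λ + 1)(λ + 5), so the eigenvalues are -5, -1, 0.
λ=-5: eigenvector (-1, 3, 0).
λ=0: eigenvector (1, -2, 0).
λ=-1: eigenvector (-1, 3, 1).
P = [[-1, 1, -1], [3, -2, 3], [0, 0, 1]], D = diag(-5, 0, -1), P⁻¹ = [[2, 1, -1], [3, 1, 0], [0, 0, 1]].
C² = P·diag(25, 0, 1)·P⁻¹ = [[-50, -25, 24], [150, 75, -72], [0, 0, 1]].
The requested entry is -72.

-72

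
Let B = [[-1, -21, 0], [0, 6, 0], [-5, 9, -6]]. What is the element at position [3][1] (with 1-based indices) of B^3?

Characteristic polynomial: λ^3 + λ^2 - 36λ - 36 = (λ - 6)(λ + 1)(λ + 6), so the eigenvalues are -6, -1, 6.
λ=-1: eigenvector (1, 0, -1).
λ=6: eigenvector (-3, 1, 2).
λ=-6: eigenvector (0, 0, 1).
P = [[1, -3, 0], [0, 1, 0], [-1, 2, 1]], D = diag(-1, 6, -6), P⁻¹ = [[1, 3, 0], [0, 1, 0], [1, 1, 1]].
B³ = P·diag(-1, 216, -216)·P⁻¹ = [[-1, -651, 0], [0, 216, 0], [-215, 219, -216]].
The requested entry is -215.

-215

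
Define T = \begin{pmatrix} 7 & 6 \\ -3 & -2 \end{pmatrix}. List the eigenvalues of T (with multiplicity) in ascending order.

1, 4

Characteristic polynomial: p(λ) = λ^2 - 5λ + 4 = (λ - 4)(λ - 1).
Roots (with multiplicity): 1, 4.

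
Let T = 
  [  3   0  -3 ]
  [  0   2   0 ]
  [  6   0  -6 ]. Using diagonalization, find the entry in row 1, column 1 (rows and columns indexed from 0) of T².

Characteristic polynomial: λ^3 + λ^2 - 6λ = λ(λ - 2)(λ + 3), so the eigenvalues are -3, 0, 2.
λ=2: eigenvector (0, 1, 0).
λ=-3: eigenvector (1, 0, 2).
λ=0: eigenvector (-1, 0, -1).
P = [[0, 1, -1], [1, 0, 0], [0, 2, -1]], D = diag(2, -3, 0), P⁻¹ = [[0, 1, 0], [-1, 0, 1], [-2, 0, 1]].
T² = P·diag(4, 9, 0)·P⁻¹ = [[-9, 0, 9], [0, 4, 0], [-18, 0, 18]].
The requested entry is 4.

4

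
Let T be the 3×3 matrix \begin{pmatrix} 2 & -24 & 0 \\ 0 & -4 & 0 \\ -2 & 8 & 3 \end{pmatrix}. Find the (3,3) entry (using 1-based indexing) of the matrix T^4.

81

Characteristic polynomial: r^3 - r^2 - 14r + 24 = (r - 3)(r - 2)(r + 4), so the eigenvalues are -4, 2, 3.
r=2: eigenvector (1, 0, 2).
r=-4: eigenvector (4, 1, 0).
r=3: eigenvector (0, 0, 1).
P = [[1, 4, 0], [0, 1, 0], [2, 0, 1]], D = diag(2, -4, 3), P⁻¹ = [[1, -4, 0], [0, 1, 0], [-2, 8, 1]].
T⁴ = P·diag(16, 256, 81)·P⁻¹ = [[16, 960, 0], [0, 256, 0], [-130, 520, 81]].
The requested entry is 81.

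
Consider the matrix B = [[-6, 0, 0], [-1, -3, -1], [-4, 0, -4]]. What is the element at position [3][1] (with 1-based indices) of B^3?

-304

Characteristic polynomial: λ^3 + 13λ^2 + 54λ + 72 = (λ + 3)(λ + 4)(λ + 6), so the eigenvalues are -6, -4, -3.
λ=-6: eigenvector (1, 1, 2).
λ=-3: eigenvector (0, 1, 0).
λ=-4: eigenvector (0, 1, 1).
P = [[1, 0, 0], [1, 1, 1], [2, 0, 1]], D = diag(-6, -3, -4), P⁻¹ = [[1, 0, 0], [1, 1, -1], [-2, 0, 1]].
B³ = P·diag(-216, -27, -64)·P⁻¹ = [[-216, 0, 0], [-115, -27, -37], [-304, 0, -64]].
The requested entry is -304.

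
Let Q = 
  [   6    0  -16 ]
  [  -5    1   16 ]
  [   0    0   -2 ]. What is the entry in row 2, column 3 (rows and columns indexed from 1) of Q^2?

64

Characteristic polynomial: s^3 - 5s^2 - 8s + 12 = (s - 6)(s - 1)(s + 2), so the eigenvalues are -2, 1, 6.
s=6: eigenvector (1, -1, 0).
s=-2: eigenvector (2, -2, 1).
s=1: eigenvector (0, 1, 0).
P = [[1, 2, 0], [-1, -2, 1], [0, 1, 0]], D = diag(6, -2, 1), P⁻¹ = [[1, 0, -2], [0, 0, 1], [1, 1, 0]].
Q² = P·diag(36, 4, 1)·P⁻¹ = [[36, 0, -64], [-35, 1, 64], [0, 0, 4]].
The requested entry is 64.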